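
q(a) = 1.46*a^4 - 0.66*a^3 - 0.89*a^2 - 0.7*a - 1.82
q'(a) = 5.84*a^3 - 1.98*a^2 - 1.78*a - 0.7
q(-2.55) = 66.85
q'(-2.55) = -105.87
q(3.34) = 143.02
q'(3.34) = 188.86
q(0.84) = -2.70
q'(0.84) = -0.13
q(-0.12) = -1.75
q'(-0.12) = -0.53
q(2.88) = 73.46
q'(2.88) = 117.26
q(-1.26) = 2.65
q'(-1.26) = -13.28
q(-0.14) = -1.74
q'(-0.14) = -0.51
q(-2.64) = 76.89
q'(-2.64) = -117.26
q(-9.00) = 9992.59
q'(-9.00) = -4402.42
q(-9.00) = 9992.59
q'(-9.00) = -4402.42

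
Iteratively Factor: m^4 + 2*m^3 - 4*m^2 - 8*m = (m - 2)*(m^3 + 4*m^2 + 4*m) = m*(m - 2)*(m^2 + 4*m + 4) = m*(m - 2)*(m + 2)*(m + 2)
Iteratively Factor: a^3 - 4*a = (a)*(a^2 - 4) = a*(a + 2)*(a - 2)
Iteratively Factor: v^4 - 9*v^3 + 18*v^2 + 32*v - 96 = (v + 2)*(v^3 - 11*v^2 + 40*v - 48) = (v - 3)*(v + 2)*(v^2 - 8*v + 16) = (v - 4)*(v - 3)*(v + 2)*(v - 4)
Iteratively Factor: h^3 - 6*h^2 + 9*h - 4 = (h - 4)*(h^2 - 2*h + 1) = (h - 4)*(h - 1)*(h - 1)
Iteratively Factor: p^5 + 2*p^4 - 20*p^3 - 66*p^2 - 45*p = (p + 3)*(p^4 - p^3 - 17*p^2 - 15*p) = (p + 1)*(p + 3)*(p^3 - 2*p^2 - 15*p) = (p + 1)*(p + 3)^2*(p^2 - 5*p) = (p - 5)*(p + 1)*(p + 3)^2*(p)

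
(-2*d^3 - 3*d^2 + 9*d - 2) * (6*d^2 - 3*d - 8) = -12*d^5 - 12*d^4 + 79*d^3 - 15*d^2 - 66*d + 16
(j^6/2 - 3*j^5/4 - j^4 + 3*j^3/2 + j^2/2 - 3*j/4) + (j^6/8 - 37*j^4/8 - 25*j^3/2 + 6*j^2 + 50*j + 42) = 5*j^6/8 - 3*j^5/4 - 45*j^4/8 - 11*j^3 + 13*j^2/2 + 197*j/4 + 42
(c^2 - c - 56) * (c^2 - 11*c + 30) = c^4 - 12*c^3 - 15*c^2 + 586*c - 1680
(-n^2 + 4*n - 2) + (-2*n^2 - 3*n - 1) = -3*n^2 + n - 3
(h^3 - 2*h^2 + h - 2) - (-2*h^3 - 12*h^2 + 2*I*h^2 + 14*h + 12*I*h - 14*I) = 3*h^3 + 10*h^2 - 2*I*h^2 - 13*h - 12*I*h - 2 + 14*I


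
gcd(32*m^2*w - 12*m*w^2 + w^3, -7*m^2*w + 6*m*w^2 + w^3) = w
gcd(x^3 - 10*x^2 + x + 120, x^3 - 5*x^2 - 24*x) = x^2 - 5*x - 24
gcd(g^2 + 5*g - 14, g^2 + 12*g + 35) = g + 7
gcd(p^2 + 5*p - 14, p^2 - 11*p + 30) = 1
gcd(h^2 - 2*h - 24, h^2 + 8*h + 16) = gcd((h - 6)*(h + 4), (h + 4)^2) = h + 4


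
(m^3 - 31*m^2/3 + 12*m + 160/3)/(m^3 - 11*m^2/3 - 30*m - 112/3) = (3*m^2 - 7*m - 20)/(3*m^2 + 13*m + 14)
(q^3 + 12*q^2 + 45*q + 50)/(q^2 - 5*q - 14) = (q^2 + 10*q + 25)/(q - 7)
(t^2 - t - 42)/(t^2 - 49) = (t + 6)/(t + 7)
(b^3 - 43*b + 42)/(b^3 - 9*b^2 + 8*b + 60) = (b^2 + 6*b - 7)/(b^2 - 3*b - 10)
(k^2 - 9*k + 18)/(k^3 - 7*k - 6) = (k - 6)/(k^2 + 3*k + 2)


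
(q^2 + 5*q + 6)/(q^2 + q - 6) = (q + 2)/(q - 2)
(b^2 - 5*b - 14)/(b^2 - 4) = (b - 7)/(b - 2)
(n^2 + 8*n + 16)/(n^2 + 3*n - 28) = (n^2 + 8*n + 16)/(n^2 + 3*n - 28)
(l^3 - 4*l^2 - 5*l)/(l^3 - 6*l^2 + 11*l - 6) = l*(l^2 - 4*l - 5)/(l^3 - 6*l^2 + 11*l - 6)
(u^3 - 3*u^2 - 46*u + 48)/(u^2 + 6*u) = u - 9 + 8/u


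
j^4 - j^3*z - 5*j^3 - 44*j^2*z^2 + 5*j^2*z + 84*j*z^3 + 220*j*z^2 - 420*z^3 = (j - 5)*(j - 6*z)*(j - 2*z)*(j + 7*z)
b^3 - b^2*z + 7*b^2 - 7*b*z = b*(b + 7)*(b - z)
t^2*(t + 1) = t^3 + t^2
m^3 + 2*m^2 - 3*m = m*(m - 1)*(m + 3)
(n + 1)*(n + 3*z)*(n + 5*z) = n^3 + 8*n^2*z + n^2 + 15*n*z^2 + 8*n*z + 15*z^2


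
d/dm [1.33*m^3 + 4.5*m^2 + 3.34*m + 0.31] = 3.99*m^2 + 9.0*m + 3.34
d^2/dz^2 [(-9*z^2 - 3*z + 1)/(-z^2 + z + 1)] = 8*(3*z^3 + 6*z^2 + 3*z + 1)/(z^6 - 3*z^5 + 5*z^3 - 3*z - 1)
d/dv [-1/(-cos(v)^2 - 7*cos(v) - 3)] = (2*cos(v) + 7)*sin(v)/(cos(v)^2 + 7*cos(v) + 3)^2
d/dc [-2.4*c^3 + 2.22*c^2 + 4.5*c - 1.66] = -7.2*c^2 + 4.44*c + 4.5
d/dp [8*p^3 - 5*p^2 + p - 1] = 24*p^2 - 10*p + 1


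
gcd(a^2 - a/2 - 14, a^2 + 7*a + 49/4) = a + 7/2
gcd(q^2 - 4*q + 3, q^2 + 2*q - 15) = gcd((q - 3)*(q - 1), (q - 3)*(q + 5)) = q - 3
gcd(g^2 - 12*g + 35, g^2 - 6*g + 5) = g - 5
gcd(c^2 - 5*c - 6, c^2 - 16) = 1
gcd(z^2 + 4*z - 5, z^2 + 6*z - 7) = z - 1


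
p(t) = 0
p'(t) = 0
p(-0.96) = 0.00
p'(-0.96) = 0.00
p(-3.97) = 0.00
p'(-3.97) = 0.00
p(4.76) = 0.00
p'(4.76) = 0.00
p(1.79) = 0.00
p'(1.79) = 0.00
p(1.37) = 0.00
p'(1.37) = 0.00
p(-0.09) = 0.00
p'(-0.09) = 0.00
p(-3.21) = 0.00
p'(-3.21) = 0.00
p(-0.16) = 0.00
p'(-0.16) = 0.00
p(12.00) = 0.00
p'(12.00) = 0.00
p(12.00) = 0.00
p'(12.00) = 0.00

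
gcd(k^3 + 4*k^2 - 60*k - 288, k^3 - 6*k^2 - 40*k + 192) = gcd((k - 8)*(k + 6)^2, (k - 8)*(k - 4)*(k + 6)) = k^2 - 2*k - 48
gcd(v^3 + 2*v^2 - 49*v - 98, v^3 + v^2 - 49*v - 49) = v^2 - 49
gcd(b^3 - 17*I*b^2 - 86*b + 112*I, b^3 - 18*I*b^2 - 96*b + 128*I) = b^2 - 10*I*b - 16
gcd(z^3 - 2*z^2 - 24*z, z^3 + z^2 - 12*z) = z^2 + 4*z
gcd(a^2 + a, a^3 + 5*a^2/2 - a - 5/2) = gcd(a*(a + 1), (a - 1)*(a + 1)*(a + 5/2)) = a + 1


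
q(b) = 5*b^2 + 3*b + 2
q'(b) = 10*b + 3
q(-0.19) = 1.61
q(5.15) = 150.06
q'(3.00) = 33.00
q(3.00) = 56.00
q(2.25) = 34.06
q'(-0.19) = 1.10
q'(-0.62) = -3.20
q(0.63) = 5.87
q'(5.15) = 54.50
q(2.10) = 30.35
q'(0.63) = 9.30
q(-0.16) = 1.65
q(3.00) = 56.00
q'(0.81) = 11.10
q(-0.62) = 2.06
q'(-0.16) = 1.40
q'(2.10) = 24.00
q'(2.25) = 25.50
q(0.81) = 7.71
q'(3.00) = 33.00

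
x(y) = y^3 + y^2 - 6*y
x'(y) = 3*y^2 + 2*y - 6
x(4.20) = 66.53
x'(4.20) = 55.32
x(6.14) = 232.34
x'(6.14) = 119.38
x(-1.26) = 7.15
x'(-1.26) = -3.76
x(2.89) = 15.15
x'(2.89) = 24.84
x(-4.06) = -26.08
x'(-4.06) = 35.33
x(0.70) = -3.37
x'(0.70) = -3.13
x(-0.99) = 5.95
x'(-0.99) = -5.04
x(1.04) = -4.03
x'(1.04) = -0.68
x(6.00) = 216.00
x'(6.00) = 114.00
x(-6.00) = -144.00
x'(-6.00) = 90.00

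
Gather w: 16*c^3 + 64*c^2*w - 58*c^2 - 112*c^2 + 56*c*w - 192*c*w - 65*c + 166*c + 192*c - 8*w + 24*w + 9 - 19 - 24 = 16*c^3 - 170*c^2 + 293*c + w*(64*c^2 - 136*c + 16) - 34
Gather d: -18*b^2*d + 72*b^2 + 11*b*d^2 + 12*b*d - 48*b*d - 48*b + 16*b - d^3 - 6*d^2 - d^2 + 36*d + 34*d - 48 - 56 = 72*b^2 - 32*b - d^3 + d^2*(11*b - 7) + d*(-18*b^2 - 36*b + 70) - 104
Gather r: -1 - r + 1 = -r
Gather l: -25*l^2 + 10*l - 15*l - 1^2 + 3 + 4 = -25*l^2 - 5*l + 6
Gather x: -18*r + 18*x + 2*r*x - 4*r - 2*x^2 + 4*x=-22*r - 2*x^2 + x*(2*r + 22)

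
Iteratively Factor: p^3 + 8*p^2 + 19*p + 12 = (p + 3)*(p^2 + 5*p + 4) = (p + 1)*(p + 3)*(p + 4)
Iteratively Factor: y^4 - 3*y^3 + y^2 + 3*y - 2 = (y - 1)*(y^3 - 2*y^2 - y + 2) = (y - 1)^2*(y^2 - y - 2) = (y - 2)*(y - 1)^2*(y + 1)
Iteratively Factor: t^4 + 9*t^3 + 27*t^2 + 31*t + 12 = (t + 1)*(t^3 + 8*t^2 + 19*t + 12) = (t + 1)^2*(t^2 + 7*t + 12) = (t + 1)^2*(t + 3)*(t + 4)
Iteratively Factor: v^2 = (v)*(v)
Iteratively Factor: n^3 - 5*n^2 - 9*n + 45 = (n - 5)*(n^2 - 9) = (n - 5)*(n + 3)*(n - 3)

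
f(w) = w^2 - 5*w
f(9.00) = 36.00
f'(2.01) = -0.98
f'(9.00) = 13.00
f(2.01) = -6.01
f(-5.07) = 51.05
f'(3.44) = 1.88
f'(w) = 2*w - 5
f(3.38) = -5.48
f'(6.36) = 7.72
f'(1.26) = -2.48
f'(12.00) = 19.00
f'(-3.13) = -11.26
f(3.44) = -5.37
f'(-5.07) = -15.14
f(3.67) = -4.88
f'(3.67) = 2.34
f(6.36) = 8.65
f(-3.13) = 25.45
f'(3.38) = 1.76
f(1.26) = -4.71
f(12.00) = 84.00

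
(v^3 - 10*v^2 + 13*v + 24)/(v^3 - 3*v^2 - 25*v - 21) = (v^2 - 11*v + 24)/(v^2 - 4*v - 21)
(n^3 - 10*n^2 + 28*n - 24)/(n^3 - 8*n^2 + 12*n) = (n - 2)/n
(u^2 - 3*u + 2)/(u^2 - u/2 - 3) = 2*(u - 1)/(2*u + 3)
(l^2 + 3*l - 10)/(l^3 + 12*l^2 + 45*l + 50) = (l - 2)/(l^2 + 7*l + 10)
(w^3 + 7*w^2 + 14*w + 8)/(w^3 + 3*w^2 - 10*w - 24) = (w + 1)/(w - 3)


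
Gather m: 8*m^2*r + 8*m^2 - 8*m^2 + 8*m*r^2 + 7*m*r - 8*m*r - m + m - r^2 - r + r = 8*m^2*r + m*(8*r^2 - r) - r^2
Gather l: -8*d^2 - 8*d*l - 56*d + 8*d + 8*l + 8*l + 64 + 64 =-8*d^2 - 48*d + l*(16 - 8*d) + 128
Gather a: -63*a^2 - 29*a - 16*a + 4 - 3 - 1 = -63*a^2 - 45*a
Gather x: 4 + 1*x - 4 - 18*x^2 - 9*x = -18*x^2 - 8*x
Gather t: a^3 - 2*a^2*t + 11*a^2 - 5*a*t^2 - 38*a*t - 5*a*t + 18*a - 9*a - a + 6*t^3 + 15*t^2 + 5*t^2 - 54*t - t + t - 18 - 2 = a^3 + 11*a^2 + 8*a + 6*t^3 + t^2*(20 - 5*a) + t*(-2*a^2 - 43*a - 54) - 20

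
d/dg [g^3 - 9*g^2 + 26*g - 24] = 3*g^2 - 18*g + 26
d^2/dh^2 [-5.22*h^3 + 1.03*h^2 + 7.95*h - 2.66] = 2.06 - 31.32*h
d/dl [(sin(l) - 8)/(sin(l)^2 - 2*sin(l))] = (-cos(l) + 16/tan(l) - 16*cos(l)/sin(l)^2)/(sin(l) - 2)^2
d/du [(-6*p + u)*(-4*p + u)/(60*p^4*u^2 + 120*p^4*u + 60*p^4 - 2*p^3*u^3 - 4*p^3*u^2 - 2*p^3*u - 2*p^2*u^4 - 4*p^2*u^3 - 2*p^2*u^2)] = ((4*p - u)*(6*p - u)*(-60*p^2*u - 60*p^2 + 3*p*u^2 + 4*p*u + p + 4*u^3 + 6*u^2 + 2*u)/2 + (5*p - u)*(-30*p^2*u^2 - 60*p^2*u - 30*p^2 + p*u^3 + 2*p*u^2 + p*u + u^4 + 2*u^3 + u^2))/(p^2*(-30*p^2*u^2 - 60*p^2*u - 30*p^2 + p*u^3 + 2*p*u^2 + p*u + u^4 + 2*u^3 + u^2)^2)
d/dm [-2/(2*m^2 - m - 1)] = 2*(4*m - 1)/(-2*m^2 + m + 1)^2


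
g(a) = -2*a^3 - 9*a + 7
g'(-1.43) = -21.27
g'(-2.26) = -39.65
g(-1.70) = 32.13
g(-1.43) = 25.72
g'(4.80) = -147.24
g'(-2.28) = -40.19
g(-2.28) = 51.22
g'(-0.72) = -12.11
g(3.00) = -74.00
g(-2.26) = 50.43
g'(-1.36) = -20.10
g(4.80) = -257.38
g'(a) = -6*a^2 - 9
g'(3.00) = -63.00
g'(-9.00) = -495.00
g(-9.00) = 1546.00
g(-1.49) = 27.03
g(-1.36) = 24.27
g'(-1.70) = -26.34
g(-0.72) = 14.23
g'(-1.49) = -22.32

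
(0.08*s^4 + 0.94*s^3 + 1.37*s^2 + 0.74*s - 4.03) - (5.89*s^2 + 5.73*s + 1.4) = 0.08*s^4 + 0.94*s^3 - 4.52*s^2 - 4.99*s - 5.43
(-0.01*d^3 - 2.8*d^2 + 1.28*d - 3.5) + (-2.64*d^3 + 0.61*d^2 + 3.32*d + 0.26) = -2.65*d^3 - 2.19*d^2 + 4.6*d - 3.24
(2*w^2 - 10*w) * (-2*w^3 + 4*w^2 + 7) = -4*w^5 + 28*w^4 - 40*w^3 + 14*w^2 - 70*w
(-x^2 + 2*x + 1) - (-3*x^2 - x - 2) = 2*x^2 + 3*x + 3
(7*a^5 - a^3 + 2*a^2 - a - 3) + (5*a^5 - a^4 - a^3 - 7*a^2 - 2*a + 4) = 12*a^5 - a^4 - 2*a^3 - 5*a^2 - 3*a + 1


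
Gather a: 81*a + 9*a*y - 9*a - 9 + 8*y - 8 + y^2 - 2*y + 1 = a*(9*y + 72) + y^2 + 6*y - 16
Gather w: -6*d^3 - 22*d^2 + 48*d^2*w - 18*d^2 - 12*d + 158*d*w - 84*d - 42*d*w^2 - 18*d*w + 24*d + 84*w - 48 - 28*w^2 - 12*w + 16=-6*d^3 - 40*d^2 - 72*d + w^2*(-42*d - 28) + w*(48*d^2 + 140*d + 72) - 32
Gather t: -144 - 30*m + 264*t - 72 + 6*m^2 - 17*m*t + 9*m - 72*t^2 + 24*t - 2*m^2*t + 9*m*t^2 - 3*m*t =6*m^2 - 21*m + t^2*(9*m - 72) + t*(-2*m^2 - 20*m + 288) - 216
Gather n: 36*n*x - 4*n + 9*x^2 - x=n*(36*x - 4) + 9*x^2 - x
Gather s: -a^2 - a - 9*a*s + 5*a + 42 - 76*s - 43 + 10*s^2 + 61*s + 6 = -a^2 + 4*a + 10*s^2 + s*(-9*a - 15) + 5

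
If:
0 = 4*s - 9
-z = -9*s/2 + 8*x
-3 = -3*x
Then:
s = 9/4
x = 1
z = 17/8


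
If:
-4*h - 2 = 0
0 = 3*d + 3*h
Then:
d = 1/2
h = -1/2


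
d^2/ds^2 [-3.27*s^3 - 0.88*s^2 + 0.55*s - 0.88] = -19.62*s - 1.76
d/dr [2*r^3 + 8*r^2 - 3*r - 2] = 6*r^2 + 16*r - 3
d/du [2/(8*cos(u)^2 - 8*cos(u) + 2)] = 4*sin(u)/(2*cos(u) - 1)^3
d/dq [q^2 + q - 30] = 2*q + 1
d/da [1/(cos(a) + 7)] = sin(a)/(cos(a) + 7)^2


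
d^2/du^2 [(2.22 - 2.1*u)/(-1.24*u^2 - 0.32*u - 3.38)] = ((4.1616 - 15.624*u)*(1.24*u^2 + 0.32*u + 3.38) + (2.1*u - 2.22)*(2.48*u + 0.32)*(4.96*u + 0.64))/(1.24*u^2 + 0.32*u + 3.38)^3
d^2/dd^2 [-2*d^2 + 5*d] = -4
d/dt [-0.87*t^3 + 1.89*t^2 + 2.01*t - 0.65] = -2.61*t^2 + 3.78*t + 2.01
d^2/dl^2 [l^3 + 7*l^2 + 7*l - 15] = 6*l + 14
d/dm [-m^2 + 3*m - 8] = 3 - 2*m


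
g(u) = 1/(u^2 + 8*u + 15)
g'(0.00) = -0.04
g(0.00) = 0.07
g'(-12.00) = 0.00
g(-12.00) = 0.02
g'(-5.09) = 61.61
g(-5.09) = 5.32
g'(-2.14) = -0.61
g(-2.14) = 0.41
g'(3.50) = -0.00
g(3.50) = 0.02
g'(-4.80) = 12.35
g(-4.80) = -2.78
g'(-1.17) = -0.12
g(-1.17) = 0.14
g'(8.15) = -0.00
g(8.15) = 0.01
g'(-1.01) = -0.09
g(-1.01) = 0.13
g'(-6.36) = 0.23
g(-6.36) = 0.22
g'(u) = (-2*u - 8)/(u^2 + 8*u + 15)^2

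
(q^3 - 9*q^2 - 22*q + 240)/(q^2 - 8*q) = q - 1 - 30/q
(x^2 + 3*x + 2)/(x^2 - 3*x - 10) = (x + 1)/(x - 5)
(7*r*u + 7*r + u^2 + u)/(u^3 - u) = (7*r + u)/(u*(u - 1))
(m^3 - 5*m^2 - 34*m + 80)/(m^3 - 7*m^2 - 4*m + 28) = (m^2 - 3*m - 40)/(m^2 - 5*m - 14)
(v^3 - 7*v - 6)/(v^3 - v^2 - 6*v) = (v + 1)/v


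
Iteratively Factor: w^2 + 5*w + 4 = (w + 4)*(w + 1)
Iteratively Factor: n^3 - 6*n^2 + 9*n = (n)*(n^2 - 6*n + 9) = n*(n - 3)*(n - 3)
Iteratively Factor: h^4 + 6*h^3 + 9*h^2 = (h + 3)*(h^3 + 3*h^2) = (h + 3)^2*(h^2) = h*(h + 3)^2*(h)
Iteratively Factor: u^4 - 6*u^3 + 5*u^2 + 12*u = (u)*(u^3 - 6*u^2 + 5*u + 12) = u*(u - 4)*(u^2 - 2*u - 3) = u*(u - 4)*(u - 3)*(u + 1)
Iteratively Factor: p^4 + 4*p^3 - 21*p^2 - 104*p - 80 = (p + 1)*(p^3 + 3*p^2 - 24*p - 80) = (p + 1)*(p + 4)*(p^2 - p - 20) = (p - 5)*(p + 1)*(p + 4)*(p + 4)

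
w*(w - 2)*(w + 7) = w^3 + 5*w^2 - 14*w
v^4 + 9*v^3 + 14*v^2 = v^2*(v + 2)*(v + 7)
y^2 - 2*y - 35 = (y - 7)*(y + 5)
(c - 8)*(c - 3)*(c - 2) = c^3 - 13*c^2 + 46*c - 48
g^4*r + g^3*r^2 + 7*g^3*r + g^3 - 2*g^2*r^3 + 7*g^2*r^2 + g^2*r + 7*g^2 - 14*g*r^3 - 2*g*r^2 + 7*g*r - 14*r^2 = (g + 7)*(g - r)*(g + 2*r)*(g*r + 1)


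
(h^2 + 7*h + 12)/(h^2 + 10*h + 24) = (h + 3)/(h + 6)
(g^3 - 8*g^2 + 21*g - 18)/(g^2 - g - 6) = (g^2 - 5*g + 6)/(g + 2)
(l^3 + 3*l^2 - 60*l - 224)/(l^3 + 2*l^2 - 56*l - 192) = (l + 7)/(l + 6)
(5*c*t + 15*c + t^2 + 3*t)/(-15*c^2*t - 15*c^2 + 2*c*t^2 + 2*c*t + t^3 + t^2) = (t + 3)/(-3*c*t - 3*c + t^2 + t)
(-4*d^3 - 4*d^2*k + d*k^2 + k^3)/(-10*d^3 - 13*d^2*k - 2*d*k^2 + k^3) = (2*d - k)/(5*d - k)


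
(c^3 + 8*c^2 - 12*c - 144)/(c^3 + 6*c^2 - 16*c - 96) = (c + 6)/(c + 4)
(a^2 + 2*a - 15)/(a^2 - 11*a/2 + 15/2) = 2*(a + 5)/(2*a - 5)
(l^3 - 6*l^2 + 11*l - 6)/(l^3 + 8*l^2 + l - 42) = (l^2 - 4*l + 3)/(l^2 + 10*l + 21)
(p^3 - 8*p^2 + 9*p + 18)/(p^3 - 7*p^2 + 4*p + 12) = (p - 3)/(p - 2)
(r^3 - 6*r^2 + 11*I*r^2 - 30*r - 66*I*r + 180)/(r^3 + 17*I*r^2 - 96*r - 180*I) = (r - 6)/(r + 6*I)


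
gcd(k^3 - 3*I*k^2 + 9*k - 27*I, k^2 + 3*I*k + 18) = k - 3*I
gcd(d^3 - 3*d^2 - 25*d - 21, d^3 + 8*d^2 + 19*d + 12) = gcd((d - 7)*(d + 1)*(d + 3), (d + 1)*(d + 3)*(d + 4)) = d^2 + 4*d + 3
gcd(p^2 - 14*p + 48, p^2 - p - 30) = p - 6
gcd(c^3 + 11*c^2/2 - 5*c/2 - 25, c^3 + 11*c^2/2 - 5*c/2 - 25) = c^3 + 11*c^2/2 - 5*c/2 - 25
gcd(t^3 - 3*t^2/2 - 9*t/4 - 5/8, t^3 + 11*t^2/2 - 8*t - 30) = t - 5/2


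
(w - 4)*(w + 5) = w^2 + w - 20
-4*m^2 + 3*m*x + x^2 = (-m + x)*(4*m + x)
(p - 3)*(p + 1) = p^2 - 2*p - 3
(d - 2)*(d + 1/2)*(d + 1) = d^3 - d^2/2 - 5*d/2 - 1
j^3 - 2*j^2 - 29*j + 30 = (j - 6)*(j - 1)*(j + 5)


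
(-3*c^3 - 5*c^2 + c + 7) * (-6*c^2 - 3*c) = 18*c^5 + 39*c^4 + 9*c^3 - 45*c^2 - 21*c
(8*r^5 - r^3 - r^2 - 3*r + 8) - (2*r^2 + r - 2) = 8*r^5 - r^3 - 3*r^2 - 4*r + 10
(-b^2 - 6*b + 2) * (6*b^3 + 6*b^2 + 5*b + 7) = -6*b^5 - 42*b^4 - 29*b^3 - 25*b^2 - 32*b + 14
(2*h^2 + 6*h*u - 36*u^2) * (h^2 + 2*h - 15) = 2*h^4 + 6*h^3*u + 4*h^3 - 36*h^2*u^2 + 12*h^2*u - 30*h^2 - 72*h*u^2 - 90*h*u + 540*u^2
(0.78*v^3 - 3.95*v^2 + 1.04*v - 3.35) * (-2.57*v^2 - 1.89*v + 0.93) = -2.0046*v^5 + 8.6773*v^4 + 5.5181*v^3 + 2.9704*v^2 + 7.2987*v - 3.1155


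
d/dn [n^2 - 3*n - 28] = 2*n - 3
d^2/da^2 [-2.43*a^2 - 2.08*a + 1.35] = -4.86000000000000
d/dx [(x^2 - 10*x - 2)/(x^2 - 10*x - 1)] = 2*(x - 5)/(x^4 - 20*x^3 + 98*x^2 + 20*x + 1)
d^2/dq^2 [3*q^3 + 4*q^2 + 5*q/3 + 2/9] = 18*q + 8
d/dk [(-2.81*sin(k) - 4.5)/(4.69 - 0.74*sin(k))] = -16.5089*cos(k)/(0.74*sin(k) - 4.69)^2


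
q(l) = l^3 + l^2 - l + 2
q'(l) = 3*l^2 + 2*l - 1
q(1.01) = 3.04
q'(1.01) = 4.08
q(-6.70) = -247.17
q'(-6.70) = 120.27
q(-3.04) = -13.81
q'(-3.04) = 20.64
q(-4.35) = -57.04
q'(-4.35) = 47.07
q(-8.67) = -565.88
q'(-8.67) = 207.17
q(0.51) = 1.88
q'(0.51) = 0.80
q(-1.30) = 2.79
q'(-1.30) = 1.47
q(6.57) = 322.19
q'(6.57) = 141.63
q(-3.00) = -13.00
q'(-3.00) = 20.00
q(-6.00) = -172.00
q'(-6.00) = 95.00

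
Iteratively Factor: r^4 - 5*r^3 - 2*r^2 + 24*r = (r + 2)*(r^3 - 7*r^2 + 12*r) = (r - 3)*(r + 2)*(r^2 - 4*r) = r*(r - 3)*(r + 2)*(r - 4)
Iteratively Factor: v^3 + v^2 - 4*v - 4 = (v - 2)*(v^2 + 3*v + 2) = (v - 2)*(v + 2)*(v + 1)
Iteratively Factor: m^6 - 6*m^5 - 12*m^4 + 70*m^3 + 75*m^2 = (m)*(m^5 - 6*m^4 - 12*m^3 + 70*m^2 + 75*m) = m*(m + 3)*(m^4 - 9*m^3 + 15*m^2 + 25*m) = m*(m - 5)*(m + 3)*(m^3 - 4*m^2 - 5*m) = m^2*(m - 5)*(m + 3)*(m^2 - 4*m - 5) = m^2*(m - 5)*(m + 1)*(m + 3)*(m - 5)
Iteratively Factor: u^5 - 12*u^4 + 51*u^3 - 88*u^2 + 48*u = (u - 4)*(u^4 - 8*u^3 + 19*u^2 - 12*u) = (u - 4)^2*(u^3 - 4*u^2 + 3*u) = u*(u - 4)^2*(u^2 - 4*u + 3) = u*(u - 4)^2*(u - 1)*(u - 3)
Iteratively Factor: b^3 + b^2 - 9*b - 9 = (b + 1)*(b^2 - 9) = (b - 3)*(b + 1)*(b + 3)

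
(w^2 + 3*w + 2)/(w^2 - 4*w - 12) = (w + 1)/(w - 6)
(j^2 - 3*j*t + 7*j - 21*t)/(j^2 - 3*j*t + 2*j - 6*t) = (j + 7)/(j + 2)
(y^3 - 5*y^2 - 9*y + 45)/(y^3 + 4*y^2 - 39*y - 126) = (y^2 - 8*y + 15)/(y^2 + y - 42)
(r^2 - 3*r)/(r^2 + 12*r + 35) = r*(r - 3)/(r^2 + 12*r + 35)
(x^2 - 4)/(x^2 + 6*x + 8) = (x - 2)/(x + 4)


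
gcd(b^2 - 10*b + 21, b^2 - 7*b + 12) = b - 3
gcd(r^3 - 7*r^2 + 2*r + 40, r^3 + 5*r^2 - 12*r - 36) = r + 2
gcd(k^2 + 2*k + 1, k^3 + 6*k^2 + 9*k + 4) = k^2 + 2*k + 1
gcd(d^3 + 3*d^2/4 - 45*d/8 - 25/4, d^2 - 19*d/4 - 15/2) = d + 5/4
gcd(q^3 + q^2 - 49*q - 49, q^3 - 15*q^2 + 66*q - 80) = 1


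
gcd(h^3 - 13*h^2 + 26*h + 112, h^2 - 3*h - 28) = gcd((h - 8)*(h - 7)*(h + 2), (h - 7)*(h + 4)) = h - 7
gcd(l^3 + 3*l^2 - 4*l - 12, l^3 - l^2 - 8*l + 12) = l^2 + l - 6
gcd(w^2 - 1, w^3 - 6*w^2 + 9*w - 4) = w - 1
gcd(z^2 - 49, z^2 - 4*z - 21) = z - 7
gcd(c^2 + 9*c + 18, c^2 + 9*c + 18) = c^2 + 9*c + 18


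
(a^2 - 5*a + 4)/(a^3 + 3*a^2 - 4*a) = (a - 4)/(a*(a + 4))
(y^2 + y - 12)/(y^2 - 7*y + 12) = (y + 4)/(y - 4)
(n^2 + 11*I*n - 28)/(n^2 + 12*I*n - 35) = (n + 4*I)/(n + 5*I)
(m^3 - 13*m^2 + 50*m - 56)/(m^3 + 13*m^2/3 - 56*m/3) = 3*(m^3 - 13*m^2 + 50*m - 56)/(m*(3*m^2 + 13*m - 56))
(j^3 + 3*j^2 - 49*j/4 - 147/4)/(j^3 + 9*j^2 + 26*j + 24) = (j^2 - 49/4)/(j^2 + 6*j + 8)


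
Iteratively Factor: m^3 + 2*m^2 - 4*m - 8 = (m - 2)*(m^2 + 4*m + 4) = (m - 2)*(m + 2)*(m + 2)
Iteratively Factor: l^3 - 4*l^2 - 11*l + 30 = (l - 5)*(l^2 + l - 6) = (l - 5)*(l - 2)*(l + 3)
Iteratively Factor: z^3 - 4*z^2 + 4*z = (z - 2)*(z^2 - 2*z) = (z - 2)^2*(z)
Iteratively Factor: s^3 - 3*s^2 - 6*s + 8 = (s + 2)*(s^2 - 5*s + 4) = (s - 4)*(s + 2)*(s - 1)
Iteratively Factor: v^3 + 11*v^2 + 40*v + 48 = (v + 3)*(v^2 + 8*v + 16) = (v + 3)*(v + 4)*(v + 4)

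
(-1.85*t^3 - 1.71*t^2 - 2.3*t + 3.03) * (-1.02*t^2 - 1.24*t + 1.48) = 1.887*t^5 + 4.0382*t^4 + 1.7284*t^3 - 2.7694*t^2 - 7.1612*t + 4.4844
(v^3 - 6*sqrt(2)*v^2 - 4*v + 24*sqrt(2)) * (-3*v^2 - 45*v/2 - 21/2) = -3*v^5 - 45*v^4/2 + 18*sqrt(2)*v^4 + 3*v^3/2 + 135*sqrt(2)*v^3 - 9*sqrt(2)*v^2 + 90*v^2 - 540*sqrt(2)*v + 42*v - 252*sqrt(2)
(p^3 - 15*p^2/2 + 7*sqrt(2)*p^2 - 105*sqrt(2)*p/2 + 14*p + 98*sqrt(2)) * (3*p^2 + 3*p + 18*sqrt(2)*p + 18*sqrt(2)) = 3*p^5 - 39*p^4/2 + 39*sqrt(2)*p^4 - 507*sqrt(2)*p^3/2 + 543*p^3/2 - 1596*p^2 + 507*sqrt(2)*p^2/2 + 546*sqrt(2)*p + 1638*p + 3528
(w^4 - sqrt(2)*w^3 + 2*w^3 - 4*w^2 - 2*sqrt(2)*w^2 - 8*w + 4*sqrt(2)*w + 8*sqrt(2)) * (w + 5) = w^5 - sqrt(2)*w^4 + 7*w^4 - 7*sqrt(2)*w^3 + 6*w^3 - 28*w^2 - 6*sqrt(2)*w^2 - 40*w + 28*sqrt(2)*w + 40*sqrt(2)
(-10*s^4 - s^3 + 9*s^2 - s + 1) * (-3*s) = 30*s^5 + 3*s^4 - 27*s^3 + 3*s^2 - 3*s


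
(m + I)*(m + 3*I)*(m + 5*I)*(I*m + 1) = I*m^4 - 8*m^3 - 14*I*m^2 - 8*m - 15*I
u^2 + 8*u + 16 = (u + 4)^2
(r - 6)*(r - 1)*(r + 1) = r^3 - 6*r^2 - r + 6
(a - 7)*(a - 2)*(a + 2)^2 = a^4 - 5*a^3 - 18*a^2 + 20*a + 56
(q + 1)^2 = q^2 + 2*q + 1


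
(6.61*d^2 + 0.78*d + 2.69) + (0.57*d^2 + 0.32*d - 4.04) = 7.18*d^2 + 1.1*d - 1.35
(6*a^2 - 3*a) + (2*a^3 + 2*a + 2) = 2*a^3 + 6*a^2 - a + 2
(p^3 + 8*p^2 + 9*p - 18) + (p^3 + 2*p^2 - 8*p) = 2*p^3 + 10*p^2 + p - 18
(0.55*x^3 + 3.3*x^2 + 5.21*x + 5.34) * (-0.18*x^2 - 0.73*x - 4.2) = -0.099*x^5 - 0.9955*x^4 - 5.6568*x^3 - 18.6245*x^2 - 25.7802*x - 22.428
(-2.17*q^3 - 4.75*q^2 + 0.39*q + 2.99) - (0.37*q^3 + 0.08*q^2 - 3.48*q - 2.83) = -2.54*q^3 - 4.83*q^2 + 3.87*q + 5.82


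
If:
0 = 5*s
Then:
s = 0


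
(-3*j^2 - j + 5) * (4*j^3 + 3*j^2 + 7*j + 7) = -12*j^5 - 13*j^4 - 4*j^3 - 13*j^2 + 28*j + 35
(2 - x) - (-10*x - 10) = 9*x + 12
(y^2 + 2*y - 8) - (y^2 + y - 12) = y + 4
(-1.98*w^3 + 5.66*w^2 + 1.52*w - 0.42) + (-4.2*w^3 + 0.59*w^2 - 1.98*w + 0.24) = -6.18*w^3 + 6.25*w^2 - 0.46*w - 0.18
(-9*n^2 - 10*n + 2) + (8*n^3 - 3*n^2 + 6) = 8*n^3 - 12*n^2 - 10*n + 8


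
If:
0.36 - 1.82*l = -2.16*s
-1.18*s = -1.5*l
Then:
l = -0.39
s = -0.49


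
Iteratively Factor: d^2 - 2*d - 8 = (d - 4)*(d + 2)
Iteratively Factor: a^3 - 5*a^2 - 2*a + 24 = (a - 3)*(a^2 - 2*a - 8) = (a - 3)*(a + 2)*(a - 4)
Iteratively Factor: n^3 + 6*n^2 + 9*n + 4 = (n + 4)*(n^2 + 2*n + 1) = (n + 1)*(n + 4)*(n + 1)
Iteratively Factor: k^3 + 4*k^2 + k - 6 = (k + 3)*(k^2 + k - 2) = (k + 2)*(k + 3)*(k - 1)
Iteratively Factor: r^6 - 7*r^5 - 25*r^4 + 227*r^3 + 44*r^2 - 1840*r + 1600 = (r + 4)*(r^5 - 11*r^4 + 19*r^3 + 151*r^2 - 560*r + 400) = (r + 4)^2*(r^4 - 15*r^3 + 79*r^2 - 165*r + 100) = (r - 5)*(r + 4)^2*(r^3 - 10*r^2 + 29*r - 20) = (r - 5)*(r - 1)*(r + 4)^2*(r^2 - 9*r + 20) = (r - 5)^2*(r - 1)*(r + 4)^2*(r - 4)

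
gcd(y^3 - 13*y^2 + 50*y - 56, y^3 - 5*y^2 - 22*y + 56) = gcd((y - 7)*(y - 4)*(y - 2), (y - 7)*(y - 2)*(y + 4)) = y^2 - 9*y + 14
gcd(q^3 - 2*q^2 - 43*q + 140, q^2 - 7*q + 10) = q - 5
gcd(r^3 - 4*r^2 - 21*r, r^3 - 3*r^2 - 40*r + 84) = r - 7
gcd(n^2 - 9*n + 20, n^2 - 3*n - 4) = n - 4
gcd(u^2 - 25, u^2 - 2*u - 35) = u + 5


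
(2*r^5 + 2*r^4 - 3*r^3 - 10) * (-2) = -4*r^5 - 4*r^4 + 6*r^3 + 20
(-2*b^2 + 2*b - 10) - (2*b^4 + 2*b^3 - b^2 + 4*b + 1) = -2*b^4 - 2*b^3 - b^2 - 2*b - 11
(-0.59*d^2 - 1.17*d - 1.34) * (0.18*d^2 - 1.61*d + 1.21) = -0.1062*d^4 + 0.7393*d^3 + 0.9286*d^2 + 0.7417*d - 1.6214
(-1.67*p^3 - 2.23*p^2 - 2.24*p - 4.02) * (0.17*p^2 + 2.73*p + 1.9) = -0.2839*p^5 - 4.9382*p^4 - 9.6417*p^3 - 11.0356*p^2 - 15.2306*p - 7.638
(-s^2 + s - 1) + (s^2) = s - 1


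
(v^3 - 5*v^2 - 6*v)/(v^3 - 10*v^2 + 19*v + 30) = v/(v - 5)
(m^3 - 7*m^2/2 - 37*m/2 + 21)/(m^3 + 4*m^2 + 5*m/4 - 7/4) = 2*(m^2 - 7*m + 6)/(2*m^2 + m - 1)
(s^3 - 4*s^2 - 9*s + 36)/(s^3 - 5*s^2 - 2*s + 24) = (s + 3)/(s + 2)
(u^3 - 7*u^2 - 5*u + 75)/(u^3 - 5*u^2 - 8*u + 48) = (u^2 - 10*u + 25)/(u^2 - 8*u + 16)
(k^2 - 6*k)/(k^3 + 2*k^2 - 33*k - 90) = k/(k^2 + 8*k + 15)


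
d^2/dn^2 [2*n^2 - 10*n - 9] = 4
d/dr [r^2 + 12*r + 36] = 2*r + 12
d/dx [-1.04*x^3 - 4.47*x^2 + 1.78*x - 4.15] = -3.12*x^2 - 8.94*x + 1.78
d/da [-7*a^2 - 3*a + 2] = -14*a - 3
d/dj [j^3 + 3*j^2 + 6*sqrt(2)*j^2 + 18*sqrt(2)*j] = 3*j^2 + 6*j + 12*sqrt(2)*j + 18*sqrt(2)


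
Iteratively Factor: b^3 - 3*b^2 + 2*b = (b - 2)*(b^2 - b) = b*(b - 2)*(b - 1)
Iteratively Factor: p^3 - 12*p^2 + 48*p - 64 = (p - 4)*(p^2 - 8*p + 16) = (p - 4)^2*(p - 4)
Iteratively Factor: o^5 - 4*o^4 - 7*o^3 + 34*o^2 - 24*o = (o)*(o^4 - 4*o^3 - 7*o^2 + 34*o - 24) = o*(o + 3)*(o^3 - 7*o^2 + 14*o - 8) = o*(o - 4)*(o + 3)*(o^2 - 3*o + 2) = o*(o - 4)*(o - 2)*(o + 3)*(o - 1)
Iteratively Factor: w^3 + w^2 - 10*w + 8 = (w - 1)*(w^2 + 2*w - 8) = (w - 1)*(w + 4)*(w - 2)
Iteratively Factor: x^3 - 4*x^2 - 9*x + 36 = (x - 3)*(x^2 - x - 12) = (x - 3)*(x + 3)*(x - 4)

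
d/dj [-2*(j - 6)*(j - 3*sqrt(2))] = -4*j + 6*sqrt(2) + 12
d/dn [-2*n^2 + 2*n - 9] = 2 - 4*n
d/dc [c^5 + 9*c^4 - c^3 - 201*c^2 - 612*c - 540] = 5*c^4 + 36*c^3 - 3*c^2 - 402*c - 612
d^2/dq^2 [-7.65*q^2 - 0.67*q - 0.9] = -15.3000000000000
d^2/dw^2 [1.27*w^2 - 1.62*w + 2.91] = 2.54000000000000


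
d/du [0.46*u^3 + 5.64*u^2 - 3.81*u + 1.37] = 1.38*u^2 + 11.28*u - 3.81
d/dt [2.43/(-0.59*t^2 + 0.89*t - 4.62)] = (2.8674*t - 2.1627)/(0.59*t^2 - 0.89*t + 4.62)^2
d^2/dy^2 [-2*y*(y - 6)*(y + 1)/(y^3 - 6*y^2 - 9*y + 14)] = 4*(-y^6 - 9*y^5 + 111*y^4 - 655*y^3 + 1134*y^2 + 924*y + 1736)/(y^9 - 18*y^8 + 81*y^7 + 150*y^6 - 1233*y^5 - 702*y^4 + 4395*y^3 - 126*y^2 - 5292*y + 2744)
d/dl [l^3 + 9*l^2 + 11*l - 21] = 3*l^2 + 18*l + 11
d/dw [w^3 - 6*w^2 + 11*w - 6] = 3*w^2 - 12*w + 11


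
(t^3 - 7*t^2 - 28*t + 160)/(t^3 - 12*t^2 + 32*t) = (t + 5)/t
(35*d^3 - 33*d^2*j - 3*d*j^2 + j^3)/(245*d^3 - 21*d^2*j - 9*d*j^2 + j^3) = (d - j)/(7*d - j)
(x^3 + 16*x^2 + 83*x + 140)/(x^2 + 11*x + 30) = (x^2 + 11*x + 28)/(x + 6)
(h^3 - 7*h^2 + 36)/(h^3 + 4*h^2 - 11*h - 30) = (h - 6)/(h + 5)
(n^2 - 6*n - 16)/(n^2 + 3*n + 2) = (n - 8)/(n + 1)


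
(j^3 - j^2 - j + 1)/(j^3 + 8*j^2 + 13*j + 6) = (j^2 - 2*j + 1)/(j^2 + 7*j + 6)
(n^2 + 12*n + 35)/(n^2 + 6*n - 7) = (n + 5)/(n - 1)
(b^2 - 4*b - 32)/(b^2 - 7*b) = (b^2 - 4*b - 32)/(b*(b - 7))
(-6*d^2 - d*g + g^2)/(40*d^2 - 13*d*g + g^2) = (-6*d^2 - d*g + g^2)/(40*d^2 - 13*d*g + g^2)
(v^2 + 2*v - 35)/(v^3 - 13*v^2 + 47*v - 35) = (v + 7)/(v^2 - 8*v + 7)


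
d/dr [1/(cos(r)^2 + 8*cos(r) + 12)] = 2*(cos(r) + 4)*sin(r)/(cos(r)^2 + 8*cos(r) + 12)^2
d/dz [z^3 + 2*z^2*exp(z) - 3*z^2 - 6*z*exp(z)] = 2*z^2*exp(z) + 3*z^2 - 2*z*exp(z) - 6*z - 6*exp(z)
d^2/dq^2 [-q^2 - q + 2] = -2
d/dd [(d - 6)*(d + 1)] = 2*d - 5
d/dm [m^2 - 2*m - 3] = 2*m - 2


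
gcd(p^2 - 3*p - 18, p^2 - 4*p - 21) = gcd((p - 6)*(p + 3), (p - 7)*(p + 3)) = p + 3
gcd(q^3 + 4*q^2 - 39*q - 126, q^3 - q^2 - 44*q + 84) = q^2 + q - 42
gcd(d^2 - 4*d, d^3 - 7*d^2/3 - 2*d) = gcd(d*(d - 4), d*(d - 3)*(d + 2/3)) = d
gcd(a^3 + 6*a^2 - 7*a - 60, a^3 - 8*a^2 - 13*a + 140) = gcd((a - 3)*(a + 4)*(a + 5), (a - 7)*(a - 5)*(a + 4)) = a + 4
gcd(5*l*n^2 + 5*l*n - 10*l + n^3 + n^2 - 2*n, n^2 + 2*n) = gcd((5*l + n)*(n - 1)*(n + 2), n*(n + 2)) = n + 2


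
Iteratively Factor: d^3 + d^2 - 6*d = (d - 2)*(d^2 + 3*d) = (d - 2)*(d + 3)*(d)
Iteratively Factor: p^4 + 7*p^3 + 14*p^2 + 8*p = (p + 2)*(p^3 + 5*p^2 + 4*p) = (p + 2)*(p + 4)*(p^2 + p) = p*(p + 2)*(p + 4)*(p + 1)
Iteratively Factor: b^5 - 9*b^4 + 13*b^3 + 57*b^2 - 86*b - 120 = (b + 2)*(b^4 - 11*b^3 + 35*b^2 - 13*b - 60) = (b + 1)*(b + 2)*(b^3 - 12*b^2 + 47*b - 60) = (b - 4)*(b + 1)*(b + 2)*(b^2 - 8*b + 15) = (b - 4)*(b - 3)*(b + 1)*(b + 2)*(b - 5)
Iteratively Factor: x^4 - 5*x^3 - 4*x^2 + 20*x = (x)*(x^3 - 5*x^2 - 4*x + 20) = x*(x - 2)*(x^2 - 3*x - 10) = x*(x - 5)*(x - 2)*(x + 2)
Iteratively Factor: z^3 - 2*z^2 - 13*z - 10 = (z - 5)*(z^2 + 3*z + 2) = (z - 5)*(z + 1)*(z + 2)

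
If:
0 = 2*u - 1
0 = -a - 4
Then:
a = -4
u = 1/2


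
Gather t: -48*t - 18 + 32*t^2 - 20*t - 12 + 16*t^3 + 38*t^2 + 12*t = 16*t^3 + 70*t^2 - 56*t - 30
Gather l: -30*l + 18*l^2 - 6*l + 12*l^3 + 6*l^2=12*l^3 + 24*l^2 - 36*l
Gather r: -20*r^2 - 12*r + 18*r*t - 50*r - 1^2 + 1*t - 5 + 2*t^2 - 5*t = -20*r^2 + r*(18*t - 62) + 2*t^2 - 4*t - 6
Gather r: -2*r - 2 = -2*r - 2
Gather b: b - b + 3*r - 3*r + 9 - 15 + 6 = 0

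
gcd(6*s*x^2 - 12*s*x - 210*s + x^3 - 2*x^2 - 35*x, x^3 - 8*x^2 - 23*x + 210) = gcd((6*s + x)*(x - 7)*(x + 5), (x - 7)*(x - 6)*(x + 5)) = x^2 - 2*x - 35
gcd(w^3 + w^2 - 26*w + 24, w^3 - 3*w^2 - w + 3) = w - 1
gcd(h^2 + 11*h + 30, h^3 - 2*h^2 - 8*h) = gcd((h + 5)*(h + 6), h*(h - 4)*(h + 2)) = 1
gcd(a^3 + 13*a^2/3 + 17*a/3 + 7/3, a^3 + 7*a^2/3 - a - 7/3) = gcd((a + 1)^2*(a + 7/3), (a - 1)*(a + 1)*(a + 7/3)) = a^2 + 10*a/3 + 7/3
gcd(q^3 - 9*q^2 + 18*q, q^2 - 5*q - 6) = q - 6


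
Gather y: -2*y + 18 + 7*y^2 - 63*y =7*y^2 - 65*y + 18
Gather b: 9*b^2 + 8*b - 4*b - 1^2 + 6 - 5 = 9*b^2 + 4*b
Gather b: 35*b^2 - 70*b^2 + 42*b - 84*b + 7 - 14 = -35*b^2 - 42*b - 7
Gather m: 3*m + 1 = 3*m + 1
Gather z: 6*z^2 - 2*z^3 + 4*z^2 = -2*z^3 + 10*z^2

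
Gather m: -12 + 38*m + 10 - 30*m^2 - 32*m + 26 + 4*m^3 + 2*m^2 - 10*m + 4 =4*m^3 - 28*m^2 - 4*m + 28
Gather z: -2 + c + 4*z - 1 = c + 4*z - 3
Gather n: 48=48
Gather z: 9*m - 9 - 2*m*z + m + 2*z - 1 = 10*m + z*(2 - 2*m) - 10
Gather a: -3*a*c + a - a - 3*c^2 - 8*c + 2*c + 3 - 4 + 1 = -3*a*c - 3*c^2 - 6*c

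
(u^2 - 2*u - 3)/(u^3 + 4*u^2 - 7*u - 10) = (u - 3)/(u^2 + 3*u - 10)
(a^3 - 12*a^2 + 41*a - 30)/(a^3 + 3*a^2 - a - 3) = (a^2 - 11*a + 30)/(a^2 + 4*a + 3)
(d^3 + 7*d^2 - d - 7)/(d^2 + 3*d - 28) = (d^2 - 1)/(d - 4)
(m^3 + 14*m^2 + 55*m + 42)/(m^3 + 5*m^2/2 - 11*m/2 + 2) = 2*(m^3 + 14*m^2 + 55*m + 42)/(2*m^3 + 5*m^2 - 11*m + 4)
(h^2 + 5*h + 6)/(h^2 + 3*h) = (h + 2)/h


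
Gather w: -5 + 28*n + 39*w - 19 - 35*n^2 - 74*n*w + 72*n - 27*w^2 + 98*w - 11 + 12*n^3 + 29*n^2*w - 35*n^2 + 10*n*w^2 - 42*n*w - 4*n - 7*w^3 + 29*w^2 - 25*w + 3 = 12*n^3 - 70*n^2 + 96*n - 7*w^3 + w^2*(10*n + 2) + w*(29*n^2 - 116*n + 112) - 32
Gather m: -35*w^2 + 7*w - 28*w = -35*w^2 - 21*w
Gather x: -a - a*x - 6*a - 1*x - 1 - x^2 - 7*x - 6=-7*a - x^2 + x*(-a - 8) - 7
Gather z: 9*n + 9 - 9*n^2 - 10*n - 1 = -9*n^2 - n + 8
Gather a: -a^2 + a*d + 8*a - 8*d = -a^2 + a*(d + 8) - 8*d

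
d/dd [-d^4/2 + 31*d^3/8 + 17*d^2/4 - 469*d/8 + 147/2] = -2*d^3 + 93*d^2/8 + 17*d/2 - 469/8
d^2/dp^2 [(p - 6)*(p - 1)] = 2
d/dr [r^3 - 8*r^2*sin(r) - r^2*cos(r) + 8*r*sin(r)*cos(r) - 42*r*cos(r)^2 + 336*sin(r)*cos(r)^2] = r^2*sin(r) - 8*r^2*cos(r) + 3*r^2 - 16*r*sin(r) + 42*r*sin(2*r) - 2*r*cos(r) + 8*r*cos(2*r) + 4*sin(2*r) + 84*cos(r) - 21*cos(2*r) + 252*cos(3*r) - 21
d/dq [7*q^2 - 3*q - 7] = 14*q - 3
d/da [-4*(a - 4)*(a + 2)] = 8 - 8*a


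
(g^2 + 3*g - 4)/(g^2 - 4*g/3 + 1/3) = 3*(g + 4)/(3*g - 1)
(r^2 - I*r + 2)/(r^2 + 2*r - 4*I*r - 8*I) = (r^2 - I*r + 2)/(r^2 + r*(2 - 4*I) - 8*I)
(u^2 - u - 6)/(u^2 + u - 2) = (u - 3)/(u - 1)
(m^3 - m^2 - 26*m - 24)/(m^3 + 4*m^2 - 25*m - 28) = (m^2 - 2*m - 24)/(m^2 + 3*m - 28)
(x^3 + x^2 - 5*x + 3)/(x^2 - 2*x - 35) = (-x^3 - x^2 + 5*x - 3)/(-x^2 + 2*x + 35)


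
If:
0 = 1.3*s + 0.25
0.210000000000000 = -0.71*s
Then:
No Solution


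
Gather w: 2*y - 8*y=-6*y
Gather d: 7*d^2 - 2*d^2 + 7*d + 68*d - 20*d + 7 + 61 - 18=5*d^2 + 55*d + 50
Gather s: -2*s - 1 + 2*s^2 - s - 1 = 2*s^2 - 3*s - 2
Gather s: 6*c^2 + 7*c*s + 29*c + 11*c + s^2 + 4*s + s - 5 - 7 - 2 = 6*c^2 + 40*c + s^2 + s*(7*c + 5) - 14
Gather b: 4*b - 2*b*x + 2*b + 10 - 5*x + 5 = b*(6 - 2*x) - 5*x + 15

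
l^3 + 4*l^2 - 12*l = l*(l - 2)*(l + 6)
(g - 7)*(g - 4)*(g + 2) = g^3 - 9*g^2 + 6*g + 56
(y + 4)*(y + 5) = y^2 + 9*y + 20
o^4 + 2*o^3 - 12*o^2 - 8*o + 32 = (o - 2)^2*(o + 2)*(o + 4)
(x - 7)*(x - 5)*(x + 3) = x^3 - 9*x^2 - x + 105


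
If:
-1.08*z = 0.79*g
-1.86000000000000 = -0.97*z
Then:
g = -2.62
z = 1.92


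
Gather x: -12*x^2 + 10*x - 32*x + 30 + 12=-12*x^2 - 22*x + 42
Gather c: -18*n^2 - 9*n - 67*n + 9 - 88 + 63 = -18*n^2 - 76*n - 16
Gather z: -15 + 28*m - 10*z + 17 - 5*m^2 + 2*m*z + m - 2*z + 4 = -5*m^2 + 29*m + z*(2*m - 12) + 6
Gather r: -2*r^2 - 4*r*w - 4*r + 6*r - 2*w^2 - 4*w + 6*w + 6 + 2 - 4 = -2*r^2 + r*(2 - 4*w) - 2*w^2 + 2*w + 4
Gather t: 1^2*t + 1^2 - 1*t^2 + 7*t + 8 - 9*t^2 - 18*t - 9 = -10*t^2 - 10*t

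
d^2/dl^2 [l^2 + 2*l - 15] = 2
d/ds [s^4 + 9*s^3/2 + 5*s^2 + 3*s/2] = 4*s^3 + 27*s^2/2 + 10*s + 3/2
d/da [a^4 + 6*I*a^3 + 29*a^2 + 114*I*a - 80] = 4*a^3 + 18*I*a^2 + 58*a + 114*I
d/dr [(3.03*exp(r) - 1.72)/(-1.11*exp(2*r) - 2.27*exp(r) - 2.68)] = (3.3633*exp(2*r) - 3.8184*exp(r) - 12.0248)*exp(r)/(1.2321*exp(4*r) + 5.0394*exp(3*r) + 11.1025*exp(2*r) + 12.1672*exp(r) + 7.1824)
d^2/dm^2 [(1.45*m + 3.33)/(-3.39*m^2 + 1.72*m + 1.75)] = ((1.45*m + 3.33)*(6.78*m - 1.72)*(13.56*m - 3.44) + (29.493*m + 17.5894)*(-3.39*m^2 + 1.72*m + 1.75))/(-3.39*m^2 + 1.72*m + 1.75)^3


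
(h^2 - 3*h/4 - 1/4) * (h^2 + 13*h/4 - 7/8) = h^4 + 5*h^3/2 - 57*h^2/16 - 5*h/32 + 7/32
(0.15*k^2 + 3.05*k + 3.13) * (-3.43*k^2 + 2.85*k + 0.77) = -0.5145*k^4 - 10.034*k^3 - 1.9279*k^2 + 11.269*k + 2.4101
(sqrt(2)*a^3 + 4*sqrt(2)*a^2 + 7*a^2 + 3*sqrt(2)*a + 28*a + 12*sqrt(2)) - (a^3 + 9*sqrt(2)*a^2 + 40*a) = -a^3 + sqrt(2)*a^3 - 5*sqrt(2)*a^2 + 7*a^2 - 12*a + 3*sqrt(2)*a + 12*sqrt(2)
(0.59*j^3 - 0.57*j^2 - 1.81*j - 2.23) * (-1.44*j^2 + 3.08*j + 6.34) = -0.8496*j^5 + 2.638*j^4 + 4.5914*j^3 - 5.9774*j^2 - 18.3438*j - 14.1382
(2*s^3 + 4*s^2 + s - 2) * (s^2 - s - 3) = 2*s^5 + 2*s^4 - 9*s^3 - 15*s^2 - s + 6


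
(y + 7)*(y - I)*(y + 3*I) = y^3 + 7*y^2 + 2*I*y^2 + 3*y + 14*I*y + 21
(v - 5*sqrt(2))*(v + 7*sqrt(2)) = v^2 + 2*sqrt(2)*v - 70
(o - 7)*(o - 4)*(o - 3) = o^3 - 14*o^2 + 61*o - 84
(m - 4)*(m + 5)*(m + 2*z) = m^3 + 2*m^2*z + m^2 + 2*m*z - 20*m - 40*z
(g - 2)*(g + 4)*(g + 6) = g^3 + 8*g^2 + 4*g - 48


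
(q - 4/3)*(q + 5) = q^2 + 11*q/3 - 20/3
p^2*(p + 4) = p^3 + 4*p^2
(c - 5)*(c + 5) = c^2 - 25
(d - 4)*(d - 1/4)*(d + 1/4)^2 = d^4 - 15*d^3/4 - 17*d^2/16 + 15*d/64 + 1/16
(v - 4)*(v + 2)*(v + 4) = v^3 + 2*v^2 - 16*v - 32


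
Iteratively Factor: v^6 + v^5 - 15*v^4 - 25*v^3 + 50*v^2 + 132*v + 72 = (v + 1)*(v^5 - 15*v^3 - 10*v^2 + 60*v + 72) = (v + 1)*(v + 2)*(v^4 - 2*v^3 - 11*v^2 + 12*v + 36) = (v + 1)*(v + 2)^2*(v^3 - 4*v^2 - 3*v + 18) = (v - 3)*(v + 1)*(v + 2)^2*(v^2 - v - 6) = (v - 3)*(v + 1)*(v + 2)^3*(v - 3)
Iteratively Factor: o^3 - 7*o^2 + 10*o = (o - 2)*(o^2 - 5*o) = o*(o - 2)*(o - 5)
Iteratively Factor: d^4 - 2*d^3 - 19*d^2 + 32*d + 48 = (d + 1)*(d^3 - 3*d^2 - 16*d + 48) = (d - 3)*(d + 1)*(d^2 - 16) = (d - 4)*(d - 3)*(d + 1)*(d + 4)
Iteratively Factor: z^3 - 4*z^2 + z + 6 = (z - 3)*(z^2 - z - 2) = (z - 3)*(z - 2)*(z + 1)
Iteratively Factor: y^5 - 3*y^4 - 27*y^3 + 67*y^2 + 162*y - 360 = (y + 4)*(y^4 - 7*y^3 + y^2 + 63*y - 90) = (y + 3)*(y + 4)*(y^3 - 10*y^2 + 31*y - 30) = (y - 2)*(y + 3)*(y + 4)*(y^2 - 8*y + 15) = (y - 5)*(y - 2)*(y + 3)*(y + 4)*(y - 3)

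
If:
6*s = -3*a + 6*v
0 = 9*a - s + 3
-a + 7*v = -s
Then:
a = -48/149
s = 15/149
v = -9/149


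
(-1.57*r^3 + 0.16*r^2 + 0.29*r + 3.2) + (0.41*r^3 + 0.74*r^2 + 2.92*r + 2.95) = -1.16*r^3 + 0.9*r^2 + 3.21*r + 6.15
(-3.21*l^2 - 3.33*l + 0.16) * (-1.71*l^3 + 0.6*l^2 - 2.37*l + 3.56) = 5.4891*l^5 + 3.7683*l^4 + 5.3361*l^3 - 3.4395*l^2 - 12.234*l + 0.5696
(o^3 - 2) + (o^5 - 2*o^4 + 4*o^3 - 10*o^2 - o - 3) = o^5 - 2*o^4 + 5*o^3 - 10*o^2 - o - 5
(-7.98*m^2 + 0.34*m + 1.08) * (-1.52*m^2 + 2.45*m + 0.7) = 12.1296*m^4 - 20.0678*m^3 - 6.3946*m^2 + 2.884*m + 0.756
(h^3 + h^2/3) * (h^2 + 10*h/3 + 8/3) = h^5 + 11*h^4/3 + 34*h^3/9 + 8*h^2/9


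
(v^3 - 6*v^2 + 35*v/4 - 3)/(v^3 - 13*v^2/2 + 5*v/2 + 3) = (4*v^3 - 24*v^2 + 35*v - 12)/(2*(2*v^3 - 13*v^2 + 5*v + 6))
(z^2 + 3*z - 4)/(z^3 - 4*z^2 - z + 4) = (z + 4)/(z^2 - 3*z - 4)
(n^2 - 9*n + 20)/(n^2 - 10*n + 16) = (n^2 - 9*n + 20)/(n^2 - 10*n + 16)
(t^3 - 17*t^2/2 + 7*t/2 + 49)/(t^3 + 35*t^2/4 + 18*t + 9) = 2*(2*t^2 - 21*t + 49)/(4*t^2 + 27*t + 18)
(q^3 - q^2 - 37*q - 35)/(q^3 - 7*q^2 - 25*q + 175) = (q + 1)/(q - 5)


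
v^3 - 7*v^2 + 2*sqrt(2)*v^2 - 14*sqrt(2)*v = v*(v - 7)*(v + 2*sqrt(2))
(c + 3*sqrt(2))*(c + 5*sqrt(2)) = c^2 + 8*sqrt(2)*c + 30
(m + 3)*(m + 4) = m^2 + 7*m + 12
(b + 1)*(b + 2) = b^2 + 3*b + 2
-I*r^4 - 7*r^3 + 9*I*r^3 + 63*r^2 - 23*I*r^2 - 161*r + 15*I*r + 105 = (r - 5)*(r - 3)*(r - 7*I)*(-I*r + I)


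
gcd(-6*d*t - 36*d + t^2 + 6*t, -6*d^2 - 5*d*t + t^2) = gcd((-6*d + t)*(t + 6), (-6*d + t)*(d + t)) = -6*d + t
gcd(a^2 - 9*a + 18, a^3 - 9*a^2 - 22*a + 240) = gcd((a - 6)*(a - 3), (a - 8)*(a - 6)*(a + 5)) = a - 6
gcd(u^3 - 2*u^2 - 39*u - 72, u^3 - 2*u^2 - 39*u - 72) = u^3 - 2*u^2 - 39*u - 72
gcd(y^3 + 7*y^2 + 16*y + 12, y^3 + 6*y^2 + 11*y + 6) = y^2 + 5*y + 6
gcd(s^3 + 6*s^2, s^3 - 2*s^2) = s^2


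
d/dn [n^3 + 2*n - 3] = 3*n^2 + 2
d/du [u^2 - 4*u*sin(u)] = -4*u*cos(u) + 2*u - 4*sin(u)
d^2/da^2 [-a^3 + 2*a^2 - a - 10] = 4 - 6*a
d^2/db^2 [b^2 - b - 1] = 2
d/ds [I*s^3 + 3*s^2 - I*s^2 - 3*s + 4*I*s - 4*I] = 3*I*s^2 + 2*s*(3 - I) - 3 + 4*I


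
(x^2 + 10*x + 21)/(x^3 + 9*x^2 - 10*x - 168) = (x + 3)/(x^2 + 2*x - 24)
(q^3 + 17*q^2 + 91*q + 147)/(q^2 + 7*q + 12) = (q^2 + 14*q + 49)/(q + 4)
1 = 1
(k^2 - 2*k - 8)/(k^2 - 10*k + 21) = (k^2 - 2*k - 8)/(k^2 - 10*k + 21)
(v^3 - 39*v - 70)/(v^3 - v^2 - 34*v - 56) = (v + 5)/(v + 4)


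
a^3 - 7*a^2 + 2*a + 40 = (a - 5)*(a - 4)*(a + 2)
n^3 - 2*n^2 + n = n*(n - 1)^2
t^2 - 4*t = t*(t - 4)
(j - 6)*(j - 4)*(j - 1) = j^3 - 11*j^2 + 34*j - 24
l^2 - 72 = (l - 6*sqrt(2))*(l + 6*sqrt(2))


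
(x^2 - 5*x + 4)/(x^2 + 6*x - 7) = (x - 4)/(x + 7)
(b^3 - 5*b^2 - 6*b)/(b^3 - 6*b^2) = (b + 1)/b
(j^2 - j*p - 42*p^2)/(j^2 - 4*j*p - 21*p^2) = (j + 6*p)/(j + 3*p)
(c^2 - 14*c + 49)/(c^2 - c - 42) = (c - 7)/(c + 6)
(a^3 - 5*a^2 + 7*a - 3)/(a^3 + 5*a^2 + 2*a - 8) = (a^2 - 4*a + 3)/(a^2 + 6*a + 8)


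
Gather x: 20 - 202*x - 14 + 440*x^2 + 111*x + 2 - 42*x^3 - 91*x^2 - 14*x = -42*x^3 + 349*x^2 - 105*x + 8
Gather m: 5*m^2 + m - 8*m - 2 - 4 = 5*m^2 - 7*m - 6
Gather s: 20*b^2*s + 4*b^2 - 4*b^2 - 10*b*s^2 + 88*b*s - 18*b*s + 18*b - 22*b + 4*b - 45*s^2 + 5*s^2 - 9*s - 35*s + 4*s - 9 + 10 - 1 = s^2*(-10*b - 40) + s*(20*b^2 + 70*b - 40)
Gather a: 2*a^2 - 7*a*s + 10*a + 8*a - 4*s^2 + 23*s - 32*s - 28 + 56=2*a^2 + a*(18 - 7*s) - 4*s^2 - 9*s + 28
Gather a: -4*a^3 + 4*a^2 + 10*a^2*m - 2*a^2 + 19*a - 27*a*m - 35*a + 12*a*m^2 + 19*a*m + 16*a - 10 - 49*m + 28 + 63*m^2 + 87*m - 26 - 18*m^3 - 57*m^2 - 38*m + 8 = -4*a^3 + a^2*(10*m + 2) + a*(12*m^2 - 8*m) - 18*m^3 + 6*m^2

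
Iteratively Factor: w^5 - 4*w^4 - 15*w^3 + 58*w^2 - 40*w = (w)*(w^4 - 4*w^3 - 15*w^2 + 58*w - 40) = w*(w - 2)*(w^3 - 2*w^2 - 19*w + 20) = w*(w - 5)*(w - 2)*(w^2 + 3*w - 4) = w*(w - 5)*(w - 2)*(w - 1)*(w + 4)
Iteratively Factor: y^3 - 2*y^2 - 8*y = (y)*(y^2 - 2*y - 8) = y*(y - 4)*(y + 2)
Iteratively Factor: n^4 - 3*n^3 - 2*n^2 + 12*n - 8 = (n + 2)*(n^3 - 5*n^2 + 8*n - 4) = (n - 2)*(n + 2)*(n^2 - 3*n + 2) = (n - 2)*(n - 1)*(n + 2)*(n - 2)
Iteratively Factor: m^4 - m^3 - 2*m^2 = (m - 2)*(m^3 + m^2) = m*(m - 2)*(m^2 + m) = m^2*(m - 2)*(m + 1)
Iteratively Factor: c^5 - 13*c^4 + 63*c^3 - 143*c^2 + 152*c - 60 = (c - 3)*(c^4 - 10*c^3 + 33*c^2 - 44*c + 20) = (c - 3)*(c - 1)*(c^3 - 9*c^2 + 24*c - 20) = (c - 5)*(c - 3)*(c - 1)*(c^2 - 4*c + 4) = (c - 5)*(c - 3)*(c - 2)*(c - 1)*(c - 2)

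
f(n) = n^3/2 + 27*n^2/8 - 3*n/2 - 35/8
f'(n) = 3*n^2/2 + 27*n/4 - 3/2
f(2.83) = 29.74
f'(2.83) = 29.62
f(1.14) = -0.96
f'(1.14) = 8.14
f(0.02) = -4.40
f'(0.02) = -1.36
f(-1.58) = 4.45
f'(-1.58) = -8.42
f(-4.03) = 23.76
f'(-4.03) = -4.34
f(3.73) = 62.93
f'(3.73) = 44.55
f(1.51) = 2.78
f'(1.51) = 12.11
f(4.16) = 83.79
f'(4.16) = 52.54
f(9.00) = 620.00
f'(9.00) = 180.75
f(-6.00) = 18.12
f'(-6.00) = 12.00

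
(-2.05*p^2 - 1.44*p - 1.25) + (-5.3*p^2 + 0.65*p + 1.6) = -7.35*p^2 - 0.79*p + 0.35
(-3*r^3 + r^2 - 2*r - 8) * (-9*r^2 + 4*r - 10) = 27*r^5 - 21*r^4 + 52*r^3 + 54*r^2 - 12*r + 80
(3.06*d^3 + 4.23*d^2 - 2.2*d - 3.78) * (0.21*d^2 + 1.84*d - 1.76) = 0.6426*d^5 + 6.5187*d^4 + 1.9356*d^3 - 12.2866*d^2 - 3.0832*d + 6.6528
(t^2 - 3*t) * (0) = 0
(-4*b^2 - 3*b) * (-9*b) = 36*b^3 + 27*b^2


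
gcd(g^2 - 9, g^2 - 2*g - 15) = g + 3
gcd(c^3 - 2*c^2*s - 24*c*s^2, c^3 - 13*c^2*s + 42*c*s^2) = -c^2 + 6*c*s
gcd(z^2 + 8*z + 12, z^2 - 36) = z + 6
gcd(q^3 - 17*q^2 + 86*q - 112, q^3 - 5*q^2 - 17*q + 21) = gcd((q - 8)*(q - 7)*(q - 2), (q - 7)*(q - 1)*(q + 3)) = q - 7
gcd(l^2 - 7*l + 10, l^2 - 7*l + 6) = 1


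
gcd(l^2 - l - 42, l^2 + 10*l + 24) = l + 6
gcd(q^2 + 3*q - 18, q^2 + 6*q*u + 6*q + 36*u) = q + 6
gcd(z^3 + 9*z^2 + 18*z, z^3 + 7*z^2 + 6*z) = z^2 + 6*z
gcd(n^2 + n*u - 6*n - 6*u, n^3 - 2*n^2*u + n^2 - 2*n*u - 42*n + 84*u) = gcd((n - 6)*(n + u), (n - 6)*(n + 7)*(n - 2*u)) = n - 6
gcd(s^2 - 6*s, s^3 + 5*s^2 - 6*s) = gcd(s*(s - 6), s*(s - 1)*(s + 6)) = s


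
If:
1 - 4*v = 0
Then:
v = 1/4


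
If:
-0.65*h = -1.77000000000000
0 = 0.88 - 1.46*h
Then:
No Solution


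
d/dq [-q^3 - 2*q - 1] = -3*q^2 - 2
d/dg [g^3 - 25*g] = 3*g^2 - 25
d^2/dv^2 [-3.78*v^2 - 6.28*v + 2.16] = -7.56000000000000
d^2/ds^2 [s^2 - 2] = 2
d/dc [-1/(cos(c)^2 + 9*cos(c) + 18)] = -(2*cos(c) + 9)*sin(c)/(cos(c)^2 + 9*cos(c) + 18)^2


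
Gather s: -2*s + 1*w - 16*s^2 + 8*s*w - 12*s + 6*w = -16*s^2 + s*(8*w - 14) + 7*w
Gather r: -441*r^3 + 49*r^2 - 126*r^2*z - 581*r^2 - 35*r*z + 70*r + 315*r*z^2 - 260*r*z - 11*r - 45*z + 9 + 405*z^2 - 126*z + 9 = -441*r^3 + r^2*(-126*z - 532) + r*(315*z^2 - 295*z + 59) + 405*z^2 - 171*z + 18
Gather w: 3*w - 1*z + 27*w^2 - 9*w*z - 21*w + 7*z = 27*w^2 + w*(-9*z - 18) + 6*z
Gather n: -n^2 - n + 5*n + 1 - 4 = -n^2 + 4*n - 3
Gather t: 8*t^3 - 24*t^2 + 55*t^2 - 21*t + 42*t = 8*t^3 + 31*t^2 + 21*t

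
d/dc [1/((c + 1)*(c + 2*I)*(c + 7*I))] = (-(c + 1)*(c + 2*I) - (c + 1)*(c + 7*I) - (c + 2*I)*(c + 7*I))/((c + 1)^2*(c + 2*I)^2*(c + 7*I)^2)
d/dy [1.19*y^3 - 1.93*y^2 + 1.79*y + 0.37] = 3.57*y^2 - 3.86*y + 1.79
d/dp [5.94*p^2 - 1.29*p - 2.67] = 11.88*p - 1.29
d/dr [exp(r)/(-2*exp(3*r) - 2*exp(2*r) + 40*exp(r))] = (exp(r) + 1/2)*exp(r)/(exp(2*r) + exp(r) - 20)^2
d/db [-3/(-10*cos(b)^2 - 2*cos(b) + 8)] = 3*(10*cos(b) + 1)*sin(b)/(2*(5*cos(b)^2 + cos(b) - 4)^2)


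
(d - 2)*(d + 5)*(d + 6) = d^3 + 9*d^2 + 8*d - 60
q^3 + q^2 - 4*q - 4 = (q - 2)*(q + 1)*(q + 2)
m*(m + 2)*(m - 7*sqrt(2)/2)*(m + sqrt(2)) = m^4 - 5*sqrt(2)*m^3/2 + 2*m^3 - 5*sqrt(2)*m^2 - 7*m^2 - 14*m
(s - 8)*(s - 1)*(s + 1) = s^3 - 8*s^2 - s + 8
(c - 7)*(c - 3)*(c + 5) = c^3 - 5*c^2 - 29*c + 105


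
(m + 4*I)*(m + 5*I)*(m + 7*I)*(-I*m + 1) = -I*m^4 + 17*m^3 + 99*I*m^2 - 223*m - 140*I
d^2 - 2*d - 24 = (d - 6)*(d + 4)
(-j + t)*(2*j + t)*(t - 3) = -2*j^2*t + 6*j^2 + j*t^2 - 3*j*t + t^3 - 3*t^2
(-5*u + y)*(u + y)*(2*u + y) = -10*u^3 - 13*u^2*y - 2*u*y^2 + y^3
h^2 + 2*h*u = h*(h + 2*u)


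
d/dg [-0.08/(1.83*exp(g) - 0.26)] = 0.1464*exp(g)/(1.83*exp(g) - 0.26)^2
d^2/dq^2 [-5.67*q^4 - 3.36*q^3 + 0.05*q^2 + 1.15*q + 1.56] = -68.04*q^2 - 20.16*q + 0.1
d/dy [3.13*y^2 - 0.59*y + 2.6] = 6.26*y - 0.59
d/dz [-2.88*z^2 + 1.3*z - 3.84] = 1.3 - 5.76*z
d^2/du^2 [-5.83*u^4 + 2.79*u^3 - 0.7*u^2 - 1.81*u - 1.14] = -69.96*u^2 + 16.74*u - 1.4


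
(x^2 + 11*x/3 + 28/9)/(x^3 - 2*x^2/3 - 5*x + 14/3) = (x + 4/3)/(x^2 - 3*x + 2)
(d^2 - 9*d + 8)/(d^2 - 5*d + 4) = (d - 8)/(d - 4)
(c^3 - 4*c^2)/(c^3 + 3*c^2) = (c - 4)/(c + 3)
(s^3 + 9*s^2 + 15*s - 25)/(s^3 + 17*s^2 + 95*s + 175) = (s - 1)/(s + 7)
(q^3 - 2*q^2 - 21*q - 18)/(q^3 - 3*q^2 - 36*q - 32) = (q^2 - 3*q - 18)/(q^2 - 4*q - 32)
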